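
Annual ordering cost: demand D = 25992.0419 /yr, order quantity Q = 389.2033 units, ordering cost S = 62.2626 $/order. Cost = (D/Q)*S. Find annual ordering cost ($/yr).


Number of orders = D/Q = 66.7827
Cost = 66.7827 * 62.2626 = 4158.0637

4158.0637 $/yr


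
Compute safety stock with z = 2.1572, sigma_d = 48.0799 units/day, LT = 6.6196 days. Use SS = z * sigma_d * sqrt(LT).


sqrt(LT) = sqrt(6.6196) = 2.5729
SS = 2.1572 * 48.0799 * 2.5729 = 266.8516

266.8516 units


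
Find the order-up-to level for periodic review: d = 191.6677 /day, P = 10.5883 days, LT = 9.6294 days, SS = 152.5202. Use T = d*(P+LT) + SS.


P + LT = 20.2177
d*(P+LT) = 191.6677 * 20.2177 = 3875.0801
T = 3875.0801 + 152.5202 = 4027.6003

4027.6003 units


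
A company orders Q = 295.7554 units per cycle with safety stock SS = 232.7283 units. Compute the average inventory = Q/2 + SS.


Q/2 = 147.8777
Avg = 147.8777 + 232.7283 = 380.6060

380.6060 units


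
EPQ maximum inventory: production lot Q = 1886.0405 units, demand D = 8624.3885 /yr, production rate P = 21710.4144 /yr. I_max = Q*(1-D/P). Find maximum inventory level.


D/P = 0.3972
1 - D/P = 0.6028
I_max = 1886.0405 * 0.6028 = 1136.8173

1136.8173 units


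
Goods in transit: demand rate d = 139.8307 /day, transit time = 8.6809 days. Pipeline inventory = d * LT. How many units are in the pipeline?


Pipeline = 139.8307 * 8.6809 = 1213.8563

1213.8563 units


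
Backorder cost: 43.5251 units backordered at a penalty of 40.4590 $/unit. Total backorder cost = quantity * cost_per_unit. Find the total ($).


Total = 43.5251 * 40.4590 = 1760.9820

1760.9820 $


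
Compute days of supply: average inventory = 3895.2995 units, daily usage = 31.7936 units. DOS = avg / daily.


DOS = 3895.2995 / 31.7936 = 122.5184

122.5184 days


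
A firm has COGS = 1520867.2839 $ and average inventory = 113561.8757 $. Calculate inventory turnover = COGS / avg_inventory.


Turnover = 1520867.2839 / 113561.8757 = 13.3924

13.3924


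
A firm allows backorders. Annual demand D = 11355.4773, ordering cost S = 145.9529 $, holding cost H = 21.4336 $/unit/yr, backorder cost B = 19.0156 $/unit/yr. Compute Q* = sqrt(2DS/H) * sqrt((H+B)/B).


sqrt(2DS/H) = 393.2570
sqrt((H+B)/B) = 1.4585
Q* = 393.2570 * 1.4585 = 573.5568

573.5568 units


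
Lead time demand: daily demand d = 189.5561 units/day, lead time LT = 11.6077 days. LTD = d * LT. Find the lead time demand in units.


LTD = 189.5561 * 11.6077 = 2200.3103

2200.3103 units


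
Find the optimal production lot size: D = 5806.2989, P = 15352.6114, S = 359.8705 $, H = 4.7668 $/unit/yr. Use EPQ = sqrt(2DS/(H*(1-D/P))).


1 - D/P = 1 - 0.3782 = 0.6218
H*(1-D/P) = 2.9640
2DS = 4179031.3766
EPQ = sqrt(1409922.7285) = 1187.4017

1187.4017 units


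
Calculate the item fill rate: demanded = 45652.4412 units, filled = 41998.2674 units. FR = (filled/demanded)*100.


FR = 41998.2674 / 45652.4412 * 100 = 91.9957

91.9957%


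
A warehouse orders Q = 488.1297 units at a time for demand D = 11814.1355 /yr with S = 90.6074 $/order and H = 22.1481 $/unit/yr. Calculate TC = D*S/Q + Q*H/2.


Ordering cost = D*S/Q = 2192.9583
Holding cost = Q*H/2 = 5405.5727
TC = 2192.9583 + 5405.5727 = 7598.5311

7598.5311 $/yr


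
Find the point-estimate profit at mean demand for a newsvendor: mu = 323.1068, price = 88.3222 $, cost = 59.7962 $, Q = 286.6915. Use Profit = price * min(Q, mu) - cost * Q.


Sales at mu = min(286.6915, 323.1068) = 286.6915
Revenue = 88.3222 * 286.6915 = 25321.2240
Total cost = 59.7962 * 286.6915 = 17143.0623
Profit = 25321.2240 - 17143.0623 = 8178.1617

8178.1617 $


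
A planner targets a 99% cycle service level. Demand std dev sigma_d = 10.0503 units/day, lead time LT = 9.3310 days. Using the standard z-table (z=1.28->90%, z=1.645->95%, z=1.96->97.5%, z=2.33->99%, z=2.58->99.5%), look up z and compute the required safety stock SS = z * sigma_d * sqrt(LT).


From the table, SL = 99% corresponds to z = 2.33
sqrt(LT) = sqrt(9.3310) = 3.0547
SS = 2.33 * 10.0503 * 3.0547 = 71.5318

71.5318 units


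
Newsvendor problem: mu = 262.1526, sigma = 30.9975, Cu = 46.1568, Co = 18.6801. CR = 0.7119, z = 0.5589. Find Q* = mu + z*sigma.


CR = Cu/(Cu+Co) = 46.1568/(46.1568+18.6801) = 0.7119
z = 0.5589
Q* = 262.1526 + 0.5589 * 30.9975 = 279.4771

279.4771 units


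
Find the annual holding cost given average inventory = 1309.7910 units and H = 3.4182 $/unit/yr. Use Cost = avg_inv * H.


Cost = 1309.7910 * 3.4182 = 4477.1276

4477.1276 $/yr


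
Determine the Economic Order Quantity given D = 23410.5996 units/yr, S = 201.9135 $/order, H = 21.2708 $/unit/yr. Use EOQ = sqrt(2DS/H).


2*D*S = 2 * 23410.5996 * 201.9135 = 9453832.2047
2*D*S/H = 444451.1821
EOQ = sqrt(444451.1821) = 666.6717

666.6717 units


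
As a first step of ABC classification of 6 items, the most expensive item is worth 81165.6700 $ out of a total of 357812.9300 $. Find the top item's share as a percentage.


Top item = 81165.6700
Total = 357812.9300
Percentage = 81165.6700 / 357812.9300 * 100 = 22.6838

22.6838%


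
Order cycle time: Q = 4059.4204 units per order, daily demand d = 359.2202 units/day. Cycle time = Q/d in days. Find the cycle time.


Cycle = 4059.4204 / 359.2202 = 11.3006

11.3006 days


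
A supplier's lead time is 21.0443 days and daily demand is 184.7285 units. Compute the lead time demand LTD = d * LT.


LTD = 184.7285 * 21.0443 = 3887.4820

3887.4820 units


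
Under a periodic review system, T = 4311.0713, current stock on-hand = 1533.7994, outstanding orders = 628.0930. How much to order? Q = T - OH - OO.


Inventory position = OH + OO = 1533.7994 + 628.0930 = 2161.8924
Q = 4311.0713 - 2161.8924 = 2149.1789

2149.1789 units


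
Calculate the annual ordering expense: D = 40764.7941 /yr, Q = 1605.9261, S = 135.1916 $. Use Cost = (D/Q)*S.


Number of orders = D/Q = 25.3840
Cost = 25.3840 * 135.1916 = 3431.7007

3431.7007 $/yr


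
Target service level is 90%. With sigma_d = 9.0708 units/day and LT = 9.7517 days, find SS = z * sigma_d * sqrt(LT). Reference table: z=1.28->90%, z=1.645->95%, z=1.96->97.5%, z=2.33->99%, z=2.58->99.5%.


From the table, SL = 90% corresponds to z = 1.28
sqrt(LT) = sqrt(9.7517) = 3.1228
SS = 1.28 * 9.0708 * 3.1228 = 36.2573

36.2573 units


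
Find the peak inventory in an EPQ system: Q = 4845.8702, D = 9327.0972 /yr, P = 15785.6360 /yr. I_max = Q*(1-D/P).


D/P = 0.5909
1 - D/P = 0.4091
I_max = 4845.8702 * 0.4091 = 1982.6405

1982.6405 units


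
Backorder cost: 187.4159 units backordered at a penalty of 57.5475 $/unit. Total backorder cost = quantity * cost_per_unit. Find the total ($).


Total = 187.4159 * 57.5475 = 10785.3165

10785.3165 $


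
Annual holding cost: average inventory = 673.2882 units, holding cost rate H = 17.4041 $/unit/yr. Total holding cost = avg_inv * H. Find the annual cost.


Cost = 673.2882 * 17.4041 = 11717.9752

11717.9752 $/yr


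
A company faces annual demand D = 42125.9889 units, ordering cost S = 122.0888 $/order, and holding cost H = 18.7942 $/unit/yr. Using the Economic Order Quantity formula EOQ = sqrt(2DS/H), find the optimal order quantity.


2*D*S = 2 * 42125.9889 * 122.0888 = 10286222.8672
2*D*S/H = 547308.3647
EOQ = sqrt(547308.3647) = 739.8029

739.8029 units


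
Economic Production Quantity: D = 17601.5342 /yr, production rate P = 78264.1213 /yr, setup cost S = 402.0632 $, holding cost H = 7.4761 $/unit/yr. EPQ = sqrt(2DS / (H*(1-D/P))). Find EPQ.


1 - D/P = 1 - 0.2249 = 0.7751
H*(1-D/P) = 5.7947
2DS = 14153858.3307
EPQ = sqrt(2442539.1203) = 1562.8625

1562.8625 units


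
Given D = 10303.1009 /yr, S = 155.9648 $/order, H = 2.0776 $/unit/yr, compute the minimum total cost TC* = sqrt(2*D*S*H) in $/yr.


2*D*S*H = 6677078.4353
TC* = sqrt(6677078.4353) = 2584.0043

2584.0043 $/yr


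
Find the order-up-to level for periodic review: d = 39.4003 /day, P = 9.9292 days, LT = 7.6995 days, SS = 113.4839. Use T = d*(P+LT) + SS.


P + LT = 17.6287
d*(P+LT) = 39.4003 * 17.6287 = 694.5761
T = 694.5761 + 113.4839 = 808.0600

808.0600 units


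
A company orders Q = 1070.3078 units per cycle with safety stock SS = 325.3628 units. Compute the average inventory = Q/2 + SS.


Q/2 = 535.1539
Avg = 535.1539 + 325.3628 = 860.5167

860.5167 units


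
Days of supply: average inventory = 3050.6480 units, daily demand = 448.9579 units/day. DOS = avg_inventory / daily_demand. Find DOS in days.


DOS = 3050.6480 / 448.9579 = 6.7950

6.7950 days


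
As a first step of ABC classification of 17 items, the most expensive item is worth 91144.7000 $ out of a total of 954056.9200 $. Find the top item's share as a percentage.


Top item = 91144.7000
Total = 954056.9200
Percentage = 91144.7000 / 954056.9200 * 100 = 9.5534

9.5534%


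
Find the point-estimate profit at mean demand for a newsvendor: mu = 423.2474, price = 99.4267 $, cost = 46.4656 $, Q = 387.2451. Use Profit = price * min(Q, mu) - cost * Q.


Sales at mu = min(387.2451, 423.2474) = 387.2451
Revenue = 99.4267 * 387.2451 = 38502.5024
Total cost = 46.4656 * 387.2451 = 17993.5759
Profit = 38502.5024 - 17993.5759 = 20508.9265

20508.9265 $


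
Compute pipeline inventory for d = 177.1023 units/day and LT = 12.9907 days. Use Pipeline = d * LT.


Pipeline = 177.1023 * 12.9907 = 2300.6828

2300.6828 units


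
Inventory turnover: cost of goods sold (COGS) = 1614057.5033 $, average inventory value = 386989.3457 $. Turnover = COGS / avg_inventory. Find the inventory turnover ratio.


Turnover = 1614057.5033 / 386989.3457 = 4.1708

4.1708


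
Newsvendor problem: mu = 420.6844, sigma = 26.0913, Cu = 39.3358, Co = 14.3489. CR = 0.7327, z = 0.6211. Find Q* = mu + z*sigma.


CR = Cu/(Cu+Co) = 39.3358/(39.3358+14.3489) = 0.7327
z = 0.6211
Q* = 420.6844 + 0.6211 * 26.0913 = 436.8897

436.8897 units


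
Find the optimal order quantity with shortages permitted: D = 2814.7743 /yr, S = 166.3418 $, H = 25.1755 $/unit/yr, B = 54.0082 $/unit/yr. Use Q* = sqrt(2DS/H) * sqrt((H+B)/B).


sqrt(2DS/H) = 192.8628
sqrt((H+B)/B) = 1.2108
Q* = 192.8628 * 1.2108 = 233.5267

233.5267 units


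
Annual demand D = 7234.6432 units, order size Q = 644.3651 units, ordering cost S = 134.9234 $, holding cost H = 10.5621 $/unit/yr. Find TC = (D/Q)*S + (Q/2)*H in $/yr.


Ordering cost = D*S/Q = 1514.8596
Holding cost = Q*H/2 = 3402.9243
TC = 1514.8596 + 3402.9243 = 4917.7839

4917.7839 $/yr


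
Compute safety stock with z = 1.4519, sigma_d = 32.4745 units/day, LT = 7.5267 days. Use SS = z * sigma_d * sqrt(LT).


sqrt(LT) = sqrt(7.5267) = 2.7435
SS = 1.4519 * 32.4745 * 2.7435 = 129.3545

129.3545 units


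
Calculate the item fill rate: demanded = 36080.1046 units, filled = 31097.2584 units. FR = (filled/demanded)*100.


FR = 31097.2584 / 36080.1046 * 100 = 86.1895

86.1895%


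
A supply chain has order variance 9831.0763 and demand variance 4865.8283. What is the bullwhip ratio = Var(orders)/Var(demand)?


BW = 9831.0763 / 4865.8283 = 2.0204

2.0204


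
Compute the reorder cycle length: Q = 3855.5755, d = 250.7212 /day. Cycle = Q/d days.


Cycle = 3855.5755 / 250.7212 = 15.3779

15.3779 days


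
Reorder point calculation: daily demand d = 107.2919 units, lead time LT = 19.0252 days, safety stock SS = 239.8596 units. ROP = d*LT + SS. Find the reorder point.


d*LT = 107.2919 * 19.0252 = 2041.2499
ROP = 2041.2499 + 239.8596 = 2281.1095

2281.1095 units


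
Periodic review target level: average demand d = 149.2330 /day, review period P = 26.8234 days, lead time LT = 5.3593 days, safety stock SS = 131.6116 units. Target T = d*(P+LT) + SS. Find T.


P + LT = 32.1827
d*(P+LT) = 149.2330 * 32.1827 = 4802.7209
T = 4802.7209 + 131.6116 = 4934.3325

4934.3325 units


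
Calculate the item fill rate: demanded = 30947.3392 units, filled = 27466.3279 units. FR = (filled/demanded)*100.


FR = 27466.3279 / 30947.3392 * 100 = 88.7518

88.7518%


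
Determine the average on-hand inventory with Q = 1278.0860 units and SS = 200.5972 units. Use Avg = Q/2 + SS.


Q/2 = 639.0430
Avg = 639.0430 + 200.5972 = 839.6402

839.6402 units


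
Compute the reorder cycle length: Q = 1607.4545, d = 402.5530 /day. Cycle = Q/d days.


Cycle = 1607.4545 / 402.5530 = 3.9931

3.9931 days


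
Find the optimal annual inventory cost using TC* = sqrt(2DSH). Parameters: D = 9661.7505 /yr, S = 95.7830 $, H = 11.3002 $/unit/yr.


2*D*S*H = 20915120.9006
TC* = sqrt(20915120.9006) = 4573.3052

4573.3052 $/yr


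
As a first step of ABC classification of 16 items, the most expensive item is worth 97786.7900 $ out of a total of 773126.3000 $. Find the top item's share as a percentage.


Top item = 97786.7900
Total = 773126.3000
Percentage = 97786.7900 / 773126.3000 * 100 = 12.6482

12.6482%


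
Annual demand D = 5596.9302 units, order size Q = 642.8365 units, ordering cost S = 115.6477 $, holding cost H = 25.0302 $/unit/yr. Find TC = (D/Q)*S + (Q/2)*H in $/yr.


Ordering cost = D*S/Q = 1006.9001
Holding cost = Q*H/2 = 8045.1631
TC = 1006.9001 + 8045.1631 = 9052.0631

9052.0631 $/yr


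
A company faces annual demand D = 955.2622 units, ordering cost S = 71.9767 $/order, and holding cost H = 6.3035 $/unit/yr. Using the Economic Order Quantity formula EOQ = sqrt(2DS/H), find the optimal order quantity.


2*D*S = 2 * 955.2622 * 71.9767 = 137513.2416
2*D*S/H = 21815.3790
EOQ = sqrt(21815.3790) = 147.7003

147.7003 units


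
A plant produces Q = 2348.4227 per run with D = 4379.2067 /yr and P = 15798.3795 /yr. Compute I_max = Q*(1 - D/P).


D/P = 0.2772
1 - D/P = 0.7228
I_max = 2348.4227 * 0.7228 = 1697.4554

1697.4554 units


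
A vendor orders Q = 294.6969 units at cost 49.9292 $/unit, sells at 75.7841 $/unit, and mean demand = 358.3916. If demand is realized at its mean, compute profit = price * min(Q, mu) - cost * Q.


Sales at mu = min(294.6969, 358.3916) = 294.6969
Revenue = 75.7841 * 294.6969 = 22333.3393
Total cost = 49.9292 * 294.6969 = 14713.9805
Profit = 22333.3393 - 14713.9805 = 7619.3589

7619.3589 $


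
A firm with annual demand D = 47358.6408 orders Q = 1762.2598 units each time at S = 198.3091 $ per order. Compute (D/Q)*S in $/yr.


Number of orders = D/Q = 26.8738
Cost = 26.8738 * 198.3091 = 5329.3217

5329.3217 $/yr


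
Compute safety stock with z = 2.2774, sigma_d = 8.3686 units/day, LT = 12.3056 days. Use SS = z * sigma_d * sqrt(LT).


sqrt(LT) = sqrt(12.3056) = 3.5079
SS = 2.2774 * 8.3686 * 3.5079 = 66.8565

66.8565 units


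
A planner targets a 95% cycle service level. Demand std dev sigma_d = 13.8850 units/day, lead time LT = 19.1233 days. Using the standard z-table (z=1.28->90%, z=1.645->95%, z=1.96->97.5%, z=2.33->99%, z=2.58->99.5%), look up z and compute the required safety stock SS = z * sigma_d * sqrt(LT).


From the table, SL = 95% corresponds to z = 1.645
sqrt(LT) = sqrt(19.1233) = 4.3730
SS = 1.645 * 13.8850 * 4.3730 = 99.8834

99.8834 units


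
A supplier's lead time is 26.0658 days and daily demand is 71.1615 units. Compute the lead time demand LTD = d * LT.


LTD = 71.1615 * 26.0658 = 1854.8814

1854.8814 units


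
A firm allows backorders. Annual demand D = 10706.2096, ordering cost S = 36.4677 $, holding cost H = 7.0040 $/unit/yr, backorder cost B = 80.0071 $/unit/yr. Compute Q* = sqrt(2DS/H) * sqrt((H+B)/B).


sqrt(2DS/H) = 333.8981
sqrt((H+B)/B) = 1.0429
Q* = 333.8981 * 1.0429 = 348.2066

348.2066 units


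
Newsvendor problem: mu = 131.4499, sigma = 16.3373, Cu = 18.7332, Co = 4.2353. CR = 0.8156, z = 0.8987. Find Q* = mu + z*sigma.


CR = Cu/(Cu+Co) = 18.7332/(18.7332+4.2353) = 0.8156
z = 0.8987
Q* = 131.4499 + 0.8987 * 16.3373 = 146.1322

146.1322 units


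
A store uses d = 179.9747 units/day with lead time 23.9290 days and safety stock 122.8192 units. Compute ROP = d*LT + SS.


d*LT = 179.9747 * 23.9290 = 4306.6146
ROP = 4306.6146 + 122.8192 = 4429.4338

4429.4338 units


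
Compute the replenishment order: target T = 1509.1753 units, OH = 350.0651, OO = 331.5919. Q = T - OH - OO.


Inventory position = OH + OO = 350.0651 + 331.5919 = 681.6570
Q = 1509.1753 - 681.6570 = 827.5183

827.5183 units


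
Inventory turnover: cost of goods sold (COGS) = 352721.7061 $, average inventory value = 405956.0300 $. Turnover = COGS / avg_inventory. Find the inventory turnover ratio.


Turnover = 352721.7061 / 405956.0300 = 0.8689

0.8689


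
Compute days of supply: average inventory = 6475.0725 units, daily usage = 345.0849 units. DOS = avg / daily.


DOS = 6475.0725 / 345.0849 = 18.7637

18.7637 days


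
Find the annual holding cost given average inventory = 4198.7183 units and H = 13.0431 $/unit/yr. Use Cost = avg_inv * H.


Cost = 4198.7183 * 13.0431 = 54764.3027

54764.3027 $/yr


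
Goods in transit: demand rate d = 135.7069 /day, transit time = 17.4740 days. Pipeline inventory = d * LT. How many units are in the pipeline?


Pipeline = 135.7069 * 17.4740 = 2371.3424

2371.3424 units


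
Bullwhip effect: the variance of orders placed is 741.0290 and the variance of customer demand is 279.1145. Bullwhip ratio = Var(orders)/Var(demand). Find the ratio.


BW = 741.0290 / 279.1145 = 2.6549

2.6549


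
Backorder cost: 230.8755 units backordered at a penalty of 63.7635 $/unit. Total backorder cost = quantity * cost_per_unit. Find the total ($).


Total = 230.8755 * 63.7635 = 14721.4299

14721.4299 $


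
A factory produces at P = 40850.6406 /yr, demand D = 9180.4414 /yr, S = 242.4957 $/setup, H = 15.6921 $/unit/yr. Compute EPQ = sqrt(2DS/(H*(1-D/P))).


1 - D/P = 1 - 0.2247 = 0.7753
H*(1-D/P) = 12.1656
2DS = 4452435.1272
EPQ = sqrt(365986.1154) = 604.9679

604.9679 units


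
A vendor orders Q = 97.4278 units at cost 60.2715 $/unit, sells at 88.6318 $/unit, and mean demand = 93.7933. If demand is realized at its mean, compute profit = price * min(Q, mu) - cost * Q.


Sales at mu = min(97.4278, 93.7933) = 93.7933
Revenue = 88.6318 * 93.7933 = 8313.0690
Total cost = 60.2715 * 97.4278 = 5872.1196
Profit = 8313.0690 - 5872.1196 = 2440.9494

2440.9494 $


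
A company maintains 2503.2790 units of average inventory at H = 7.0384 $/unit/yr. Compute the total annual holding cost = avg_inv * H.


Cost = 2503.2790 * 7.0384 = 17619.0789

17619.0789 $/yr


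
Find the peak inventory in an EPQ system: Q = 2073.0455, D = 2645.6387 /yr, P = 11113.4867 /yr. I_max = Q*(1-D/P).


D/P = 0.2381
1 - D/P = 0.7619
I_max = 2073.0455 * 0.7619 = 1579.5434

1579.5434 units


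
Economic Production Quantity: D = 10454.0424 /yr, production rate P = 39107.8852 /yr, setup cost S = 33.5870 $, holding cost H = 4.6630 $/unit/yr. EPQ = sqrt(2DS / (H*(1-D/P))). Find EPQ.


1 - D/P = 1 - 0.2673 = 0.7327
H*(1-D/P) = 3.4165
2DS = 702239.8442
EPQ = sqrt(205542.4408) = 453.3679

453.3679 units


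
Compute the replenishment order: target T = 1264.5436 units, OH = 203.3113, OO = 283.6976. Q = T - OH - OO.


Inventory position = OH + OO = 203.3113 + 283.6976 = 487.0089
Q = 1264.5436 - 487.0089 = 777.5347

777.5347 units


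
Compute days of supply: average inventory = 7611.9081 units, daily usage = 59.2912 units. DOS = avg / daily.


DOS = 7611.9081 / 59.2912 = 128.3818

128.3818 days


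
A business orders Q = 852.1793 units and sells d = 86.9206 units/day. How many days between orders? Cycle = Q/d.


Cycle = 852.1793 / 86.9206 = 9.8041

9.8041 days


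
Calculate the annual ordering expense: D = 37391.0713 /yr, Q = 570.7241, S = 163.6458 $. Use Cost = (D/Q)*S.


Number of orders = D/Q = 65.5151
Cost = 65.5151 * 163.6458 = 10721.2781

10721.2781 $/yr


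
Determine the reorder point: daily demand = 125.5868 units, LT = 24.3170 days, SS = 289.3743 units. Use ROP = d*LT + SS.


d*LT = 125.5868 * 24.3170 = 3053.8942
ROP = 3053.8942 + 289.3743 = 3343.2685

3343.2685 units


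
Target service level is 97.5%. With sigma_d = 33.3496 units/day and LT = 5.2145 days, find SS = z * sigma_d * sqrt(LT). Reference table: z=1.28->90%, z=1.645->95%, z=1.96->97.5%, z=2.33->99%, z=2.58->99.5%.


From the table, SL = 97.5% corresponds to z = 1.96
sqrt(LT) = sqrt(5.2145) = 2.2835
SS = 1.96 * 33.3496 * 2.2835 = 149.2633

149.2633 units


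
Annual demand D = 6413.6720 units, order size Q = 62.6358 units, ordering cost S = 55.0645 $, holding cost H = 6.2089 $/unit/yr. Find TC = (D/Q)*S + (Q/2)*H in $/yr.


Ordering cost = D*S/Q = 5638.3992
Holding cost = Q*H/2 = 194.4497
TC = 5638.3992 + 194.4497 = 5832.8489

5832.8489 $/yr


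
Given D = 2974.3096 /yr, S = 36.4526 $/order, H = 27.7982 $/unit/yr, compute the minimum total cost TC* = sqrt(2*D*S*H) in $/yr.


2*D*S*H = 6027834.9710
TC* = sqrt(6027834.9710) = 2455.1650

2455.1650 $/yr


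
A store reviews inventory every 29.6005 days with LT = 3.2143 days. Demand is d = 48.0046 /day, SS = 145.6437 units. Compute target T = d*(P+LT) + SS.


P + LT = 32.8148
d*(P+LT) = 48.0046 * 32.8148 = 1575.2613
T = 1575.2613 + 145.6437 = 1720.9050

1720.9050 units


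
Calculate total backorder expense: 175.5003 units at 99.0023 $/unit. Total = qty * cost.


Total = 175.5003 * 99.0023 = 17374.9334

17374.9334 $


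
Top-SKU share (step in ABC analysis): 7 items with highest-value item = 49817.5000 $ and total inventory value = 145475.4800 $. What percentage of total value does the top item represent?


Top item = 49817.5000
Total = 145475.4800
Percentage = 49817.5000 / 145475.4800 * 100 = 34.2446

34.2446%


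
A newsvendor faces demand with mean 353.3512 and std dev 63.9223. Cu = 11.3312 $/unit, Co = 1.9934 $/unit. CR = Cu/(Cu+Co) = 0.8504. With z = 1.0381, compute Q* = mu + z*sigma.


CR = Cu/(Cu+Co) = 11.3312/(11.3312+1.9934) = 0.8504
z = 1.0381
Q* = 353.3512 + 1.0381 * 63.9223 = 419.7089

419.7089 units


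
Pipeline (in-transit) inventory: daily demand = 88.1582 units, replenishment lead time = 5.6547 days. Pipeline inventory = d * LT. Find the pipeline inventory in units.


Pipeline = 88.1582 * 5.6547 = 498.5082

498.5082 units


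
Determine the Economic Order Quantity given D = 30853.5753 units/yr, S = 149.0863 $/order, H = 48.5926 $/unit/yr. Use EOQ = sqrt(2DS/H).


2*D*S = 2 * 30853.5753 * 149.0863 = 9199690.7665
2*D*S/H = 189322.8756
EOQ = sqrt(189322.8756) = 435.1125

435.1125 units


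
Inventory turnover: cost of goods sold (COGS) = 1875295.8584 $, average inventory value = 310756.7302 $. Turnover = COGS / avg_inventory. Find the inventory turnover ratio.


Turnover = 1875295.8584 / 310756.7302 = 6.0346

6.0346


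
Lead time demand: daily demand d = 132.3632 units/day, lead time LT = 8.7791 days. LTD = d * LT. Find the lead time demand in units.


LTD = 132.3632 * 8.7791 = 1162.0298

1162.0298 units


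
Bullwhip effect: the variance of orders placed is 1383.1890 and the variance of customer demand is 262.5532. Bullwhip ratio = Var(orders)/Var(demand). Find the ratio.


BW = 1383.1890 / 262.5532 = 5.2682

5.2682


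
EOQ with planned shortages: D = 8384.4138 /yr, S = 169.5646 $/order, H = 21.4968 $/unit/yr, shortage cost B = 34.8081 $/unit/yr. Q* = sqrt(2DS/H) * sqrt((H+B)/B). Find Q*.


sqrt(2DS/H) = 363.6906
sqrt((H+B)/B) = 1.2718
Q* = 363.6906 * 1.2718 = 462.5567

462.5567 units


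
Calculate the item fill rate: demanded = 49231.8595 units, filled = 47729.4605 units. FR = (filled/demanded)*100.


FR = 47729.4605 / 49231.8595 * 100 = 96.9483

96.9483%


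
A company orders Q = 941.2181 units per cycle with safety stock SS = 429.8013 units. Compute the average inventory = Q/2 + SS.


Q/2 = 470.6091
Avg = 470.6091 + 429.8013 = 900.4104

900.4104 units


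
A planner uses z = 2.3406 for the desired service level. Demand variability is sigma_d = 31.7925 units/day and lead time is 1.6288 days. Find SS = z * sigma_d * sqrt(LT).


sqrt(LT) = sqrt(1.6288) = 1.2762
SS = 2.3406 * 31.7925 * 1.2762 = 94.9699

94.9699 units


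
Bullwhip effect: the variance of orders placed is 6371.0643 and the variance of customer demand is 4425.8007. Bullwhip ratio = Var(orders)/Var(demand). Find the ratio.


BW = 6371.0643 / 4425.8007 = 1.4395

1.4395


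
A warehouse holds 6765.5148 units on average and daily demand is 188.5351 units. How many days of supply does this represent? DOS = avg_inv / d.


DOS = 6765.5148 / 188.5351 = 35.8846

35.8846 days


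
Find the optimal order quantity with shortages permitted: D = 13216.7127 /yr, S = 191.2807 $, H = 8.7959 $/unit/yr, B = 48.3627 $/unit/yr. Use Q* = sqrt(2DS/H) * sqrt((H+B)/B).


sqrt(2DS/H) = 758.1797
sqrt((H+B)/B) = 1.0871
Q* = 758.1797 * 1.0871 = 824.2476

824.2476 units


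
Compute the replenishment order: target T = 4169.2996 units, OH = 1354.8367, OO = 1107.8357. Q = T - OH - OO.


Inventory position = OH + OO = 1354.8367 + 1107.8357 = 2462.6724
Q = 4169.2996 - 2462.6724 = 1706.6272

1706.6272 units


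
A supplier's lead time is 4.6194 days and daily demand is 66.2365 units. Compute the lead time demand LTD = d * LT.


LTD = 66.2365 * 4.6194 = 305.9729

305.9729 units


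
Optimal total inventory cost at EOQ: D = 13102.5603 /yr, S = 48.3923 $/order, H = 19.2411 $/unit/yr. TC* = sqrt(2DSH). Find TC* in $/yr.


2*D*S*H = 24400140.2871
TC* = sqrt(24400140.2871) = 4939.6498

4939.6498 $/yr


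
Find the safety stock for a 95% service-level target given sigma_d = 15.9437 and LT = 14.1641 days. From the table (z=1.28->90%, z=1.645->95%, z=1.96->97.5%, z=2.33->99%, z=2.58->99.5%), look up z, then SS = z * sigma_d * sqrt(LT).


From the table, SL = 95% corresponds to z = 1.645
sqrt(LT) = sqrt(14.1641) = 3.7635
SS = 1.645 * 15.9437 * 3.7635 = 98.7074

98.7074 units


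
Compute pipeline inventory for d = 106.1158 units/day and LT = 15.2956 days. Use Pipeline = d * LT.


Pipeline = 106.1158 * 15.2956 = 1623.1048

1623.1048 units


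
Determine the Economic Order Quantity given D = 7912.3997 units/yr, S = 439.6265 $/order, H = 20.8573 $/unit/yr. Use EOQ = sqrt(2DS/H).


2*D*S = 2 * 7912.3997 * 439.6265 = 6957001.1734
2*D*S/H = 333552.3377
EOQ = sqrt(333552.3377) = 577.5399

577.5399 units


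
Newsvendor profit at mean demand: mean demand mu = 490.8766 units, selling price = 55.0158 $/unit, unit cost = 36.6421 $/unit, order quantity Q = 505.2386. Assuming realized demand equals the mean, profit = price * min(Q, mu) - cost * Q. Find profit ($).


Sales at mu = min(505.2386, 490.8766) = 490.8766
Revenue = 55.0158 * 490.8766 = 27005.9689
Total cost = 36.6421 * 505.2386 = 18513.0033
Profit = 27005.9689 - 18513.0033 = 8492.9655

8492.9655 $


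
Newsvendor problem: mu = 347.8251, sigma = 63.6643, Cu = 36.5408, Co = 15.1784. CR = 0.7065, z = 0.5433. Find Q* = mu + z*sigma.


CR = Cu/(Cu+Co) = 36.5408/(36.5408+15.1784) = 0.7065
z = 0.5433
Q* = 347.8251 + 0.5433 * 63.6643 = 382.4139

382.4139 units


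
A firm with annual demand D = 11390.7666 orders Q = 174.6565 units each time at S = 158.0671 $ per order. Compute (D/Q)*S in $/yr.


Number of orders = D/Q = 65.2181
Cost = 65.2181 * 158.0671 = 10308.8373

10308.8373 $/yr


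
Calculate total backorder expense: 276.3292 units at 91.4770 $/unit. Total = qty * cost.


Total = 276.3292 * 91.4770 = 25277.7662

25277.7662 $


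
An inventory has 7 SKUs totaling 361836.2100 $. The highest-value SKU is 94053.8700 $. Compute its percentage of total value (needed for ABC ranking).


Top item = 94053.8700
Total = 361836.2100
Percentage = 94053.8700 / 361836.2100 * 100 = 25.9935

25.9935%


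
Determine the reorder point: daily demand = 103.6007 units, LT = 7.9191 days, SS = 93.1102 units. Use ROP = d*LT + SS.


d*LT = 103.6007 * 7.9191 = 820.4243
ROP = 820.4243 + 93.1102 = 913.5345

913.5345 units


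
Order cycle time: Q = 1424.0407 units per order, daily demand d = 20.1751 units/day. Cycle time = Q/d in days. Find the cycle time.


Cycle = 1424.0407 / 20.1751 = 70.5841

70.5841 days


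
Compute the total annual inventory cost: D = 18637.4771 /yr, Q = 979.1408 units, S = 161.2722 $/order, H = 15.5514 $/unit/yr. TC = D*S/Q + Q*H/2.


Ordering cost = D*S/Q = 3069.7392
Holding cost = Q*H/2 = 7613.5051
TC = 3069.7392 + 7613.5051 = 10683.2444

10683.2444 $/yr


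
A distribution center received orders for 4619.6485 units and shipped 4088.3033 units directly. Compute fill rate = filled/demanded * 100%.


FR = 4088.3033 / 4619.6485 * 100 = 88.4981

88.4981%


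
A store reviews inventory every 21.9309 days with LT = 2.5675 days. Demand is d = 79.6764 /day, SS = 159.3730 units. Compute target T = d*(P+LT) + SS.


P + LT = 24.4984
d*(P+LT) = 79.6764 * 24.4984 = 1951.9443
T = 1951.9443 + 159.3730 = 2111.3173

2111.3173 units


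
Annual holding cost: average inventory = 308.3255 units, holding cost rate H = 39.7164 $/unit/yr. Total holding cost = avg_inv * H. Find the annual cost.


Cost = 308.3255 * 39.7164 = 12245.5789

12245.5789 $/yr


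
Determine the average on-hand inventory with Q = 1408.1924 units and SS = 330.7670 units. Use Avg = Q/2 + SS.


Q/2 = 704.0962
Avg = 704.0962 + 330.7670 = 1034.8632

1034.8632 units


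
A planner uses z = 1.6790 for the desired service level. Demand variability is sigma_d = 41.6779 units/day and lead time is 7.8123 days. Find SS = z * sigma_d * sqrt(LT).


sqrt(LT) = sqrt(7.8123) = 2.7950
SS = 1.6790 * 41.6779 * 2.7950 = 195.5897

195.5897 units


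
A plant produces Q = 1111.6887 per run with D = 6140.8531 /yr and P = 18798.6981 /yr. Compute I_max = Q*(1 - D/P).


D/P = 0.3267
1 - D/P = 0.6733
I_max = 1111.6887 * 0.6733 = 748.5403

748.5403 units


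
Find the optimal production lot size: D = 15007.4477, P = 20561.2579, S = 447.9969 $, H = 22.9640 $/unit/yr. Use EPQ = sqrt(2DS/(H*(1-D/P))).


1 - D/P = 1 - 0.7299 = 0.2701
H*(1-D/P) = 6.2028
2DS = 13446580.0930
EPQ = sqrt(2167818.6664) = 1472.3514

1472.3514 units


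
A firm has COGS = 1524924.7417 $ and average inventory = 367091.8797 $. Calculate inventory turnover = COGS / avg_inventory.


Turnover = 1524924.7417 / 367091.8797 = 4.1541

4.1541


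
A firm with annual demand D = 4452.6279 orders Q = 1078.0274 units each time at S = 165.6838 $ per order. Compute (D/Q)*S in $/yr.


Number of orders = D/Q = 4.1303
Cost = 4.1303 * 165.6838 = 684.3317

684.3317 $/yr


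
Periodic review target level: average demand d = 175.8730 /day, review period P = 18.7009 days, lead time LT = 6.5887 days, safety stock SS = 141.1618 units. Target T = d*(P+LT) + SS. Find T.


P + LT = 25.2896
d*(P+LT) = 175.8730 * 25.2896 = 4447.7578
T = 4447.7578 + 141.1618 = 4588.9196

4588.9196 units


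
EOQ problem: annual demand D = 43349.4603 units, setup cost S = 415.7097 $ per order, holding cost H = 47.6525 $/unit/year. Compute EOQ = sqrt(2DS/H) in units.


2*D*S = 2 * 43349.4603 * 415.7097 = 36041582.2729
2*D*S/H = 756341.8975
EOQ = sqrt(756341.8975) = 869.6792

869.6792 units


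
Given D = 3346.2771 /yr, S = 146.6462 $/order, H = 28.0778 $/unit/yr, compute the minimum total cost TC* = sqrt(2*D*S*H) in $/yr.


2*D*S*H = 27556609.8168
TC* = sqrt(27556609.8168) = 5249.4390

5249.4390 $/yr


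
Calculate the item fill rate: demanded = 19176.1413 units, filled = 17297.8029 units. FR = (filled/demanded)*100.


FR = 17297.8029 / 19176.1413 * 100 = 90.2048

90.2048%


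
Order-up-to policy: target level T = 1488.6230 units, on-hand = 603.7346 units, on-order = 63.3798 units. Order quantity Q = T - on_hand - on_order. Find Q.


Inventory position = OH + OO = 603.7346 + 63.3798 = 667.1144
Q = 1488.6230 - 667.1144 = 821.5086

821.5086 units


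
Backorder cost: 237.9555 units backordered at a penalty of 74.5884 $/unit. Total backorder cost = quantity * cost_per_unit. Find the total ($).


Total = 237.9555 * 74.5884 = 17748.7200

17748.7200 $


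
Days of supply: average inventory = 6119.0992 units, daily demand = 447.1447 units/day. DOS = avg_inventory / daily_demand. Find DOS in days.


DOS = 6119.0992 / 447.1447 = 13.6848

13.6848 days


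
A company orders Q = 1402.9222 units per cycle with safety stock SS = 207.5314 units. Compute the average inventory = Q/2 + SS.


Q/2 = 701.4611
Avg = 701.4611 + 207.5314 = 908.9925

908.9925 units


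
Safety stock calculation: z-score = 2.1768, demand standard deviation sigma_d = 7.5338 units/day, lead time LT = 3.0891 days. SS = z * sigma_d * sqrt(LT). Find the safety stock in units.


sqrt(LT) = sqrt(3.0891) = 1.7576
SS = 2.1768 * 7.5338 * 1.7576 = 28.8236

28.8236 units


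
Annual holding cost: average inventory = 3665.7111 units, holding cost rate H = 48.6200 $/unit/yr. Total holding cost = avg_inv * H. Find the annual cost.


Cost = 3665.7111 * 48.6200 = 178226.8737

178226.8737 $/yr


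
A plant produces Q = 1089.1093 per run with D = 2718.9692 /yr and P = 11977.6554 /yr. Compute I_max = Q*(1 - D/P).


D/P = 0.2270
1 - D/P = 0.7730
I_max = 1089.1093 * 0.7730 = 841.8777

841.8777 units


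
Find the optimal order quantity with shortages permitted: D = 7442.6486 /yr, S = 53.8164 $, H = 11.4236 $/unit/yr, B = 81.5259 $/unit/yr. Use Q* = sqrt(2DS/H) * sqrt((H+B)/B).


sqrt(2DS/H) = 264.8101
sqrt((H+B)/B) = 1.0678
Q* = 264.8101 * 1.0678 = 282.7550

282.7550 units


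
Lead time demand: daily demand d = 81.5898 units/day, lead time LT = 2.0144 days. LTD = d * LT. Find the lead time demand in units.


LTD = 81.5898 * 2.0144 = 164.3545

164.3545 units


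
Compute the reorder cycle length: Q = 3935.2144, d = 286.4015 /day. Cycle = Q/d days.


Cycle = 3935.2144 / 286.4015 = 13.7402

13.7402 days


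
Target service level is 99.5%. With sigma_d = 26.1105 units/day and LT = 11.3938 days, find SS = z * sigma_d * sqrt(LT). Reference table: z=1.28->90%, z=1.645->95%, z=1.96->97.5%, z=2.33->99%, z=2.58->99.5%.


From the table, SL = 99.5% corresponds to z = 2.58
sqrt(LT) = sqrt(11.3938) = 3.3755
SS = 2.58 * 26.1105 * 3.3755 = 227.3889

227.3889 units


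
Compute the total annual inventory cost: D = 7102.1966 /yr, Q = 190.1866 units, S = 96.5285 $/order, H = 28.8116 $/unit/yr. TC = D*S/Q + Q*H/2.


Ordering cost = D*S/Q = 3604.6934
Holding cost = Q*H/2 = 2739.7901
TC = 3604.6934 + 2739.7901 = 6344.4835

6344.4835 $/yr


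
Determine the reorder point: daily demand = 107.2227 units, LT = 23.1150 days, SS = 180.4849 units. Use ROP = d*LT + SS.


d*LT = 107.2227 * 23.1150 = 2478.4527
ROP = 2478.4527 + 180.4849 = 2658.9376

2658.9376 units


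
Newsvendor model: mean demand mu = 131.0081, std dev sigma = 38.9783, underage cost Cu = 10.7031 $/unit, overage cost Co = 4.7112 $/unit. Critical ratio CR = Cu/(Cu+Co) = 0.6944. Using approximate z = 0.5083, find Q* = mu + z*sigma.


CR = Cu/(Cu+Co) = 10.7031/(10.7031+4.7112) = 0.6944
z = 0.5083
Q* = 131.0081 + 0.5083 * 38.9783 = 150.8208

150.8208 units


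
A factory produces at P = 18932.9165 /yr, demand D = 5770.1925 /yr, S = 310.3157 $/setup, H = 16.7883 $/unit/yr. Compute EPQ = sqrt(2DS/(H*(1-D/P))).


1 - D/P = 1 - 0.3048 = 0.6952
H*(1-D/P) = 11.6717
2DS = 3581162.6495
EPQ = sqrt(306823.8178) = 553.9168

553.9168 units


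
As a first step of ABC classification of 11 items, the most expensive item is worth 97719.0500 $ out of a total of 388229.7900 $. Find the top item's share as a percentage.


Top item = 97719.0500
Total = 388229.7900
Percentage = 97719.0500 / 388229.7900 * 100 = 25.1704

25.1704%


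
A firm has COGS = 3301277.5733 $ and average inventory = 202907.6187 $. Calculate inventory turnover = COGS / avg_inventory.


Turnover = 3301277.5733 / 202907.6187 = 16.2699

16.2699


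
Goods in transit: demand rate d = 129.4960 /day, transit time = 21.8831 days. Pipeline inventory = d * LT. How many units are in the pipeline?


Pipeline = 129.4960 * 21.8831 = 2833.7739

2833.7739 units


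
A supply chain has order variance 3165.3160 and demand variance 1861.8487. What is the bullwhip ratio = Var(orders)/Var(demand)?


BW = 3165.3160 / 1861.8487 = 1.7001

1.7001


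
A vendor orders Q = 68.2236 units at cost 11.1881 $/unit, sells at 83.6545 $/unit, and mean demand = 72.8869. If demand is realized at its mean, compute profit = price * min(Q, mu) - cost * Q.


Sales at mu = min(68.2236, 72.8869) = 68.2236
Revenue = 83.6545 * 68.2236 = 5707.2111
Total cost = 11.1881 * 68.2236 = 763.2925
Profit = 5707.2111 - 763.2925 = 4943.9187

4943.9187 $


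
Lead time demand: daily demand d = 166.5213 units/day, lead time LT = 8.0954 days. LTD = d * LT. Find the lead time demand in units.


LTD = 166.5213 * 8.0954 = 1348.0565

1348.0565 units


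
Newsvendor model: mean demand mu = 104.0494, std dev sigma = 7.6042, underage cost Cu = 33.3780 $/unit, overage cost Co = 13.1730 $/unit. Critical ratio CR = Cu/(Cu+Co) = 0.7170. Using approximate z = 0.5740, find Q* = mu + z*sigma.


CR = Cu/(Cu+Co) = 33.3780/(33.3780+13.1730) = 0.7170
z = 0.5740
Q* = 104.0494 + 0.5740 * 7.6042 = 108.4142

108.4142 units


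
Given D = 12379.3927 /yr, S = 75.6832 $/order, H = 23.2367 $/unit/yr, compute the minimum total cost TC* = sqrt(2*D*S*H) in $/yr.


2*D*S*H = 43541488.6314
TC* = sqrt(43541488.6314) = 6598.5975

6598.5975 $/yr


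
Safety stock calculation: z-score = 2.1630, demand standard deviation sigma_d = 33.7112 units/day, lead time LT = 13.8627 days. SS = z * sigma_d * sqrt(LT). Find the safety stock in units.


sqrt(LT) = sqrt(13.8627) = 3.7233
SS = 2.1630 * 33.7112 * 3.7233 = 271.4905

271.4905 units


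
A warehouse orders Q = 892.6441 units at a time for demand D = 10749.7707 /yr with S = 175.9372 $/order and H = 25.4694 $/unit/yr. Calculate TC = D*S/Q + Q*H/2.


Ordering cost = D*S/Q = 2118.7443
Holding cost = Q*H/2 = 11367.5548
TC = 2118.7443 + 11367.5548 = 13486.2991

13486.2991 $/yr


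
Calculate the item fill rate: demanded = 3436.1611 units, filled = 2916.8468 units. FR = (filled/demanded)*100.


FR = 2916.8468 / 3436.1611 * 100 = 84.8868

84.8868%


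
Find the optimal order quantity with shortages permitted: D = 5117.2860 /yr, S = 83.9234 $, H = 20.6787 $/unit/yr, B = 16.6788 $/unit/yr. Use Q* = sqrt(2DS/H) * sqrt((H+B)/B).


sqrt(2DS/H) = 203.8050
sqrt((H+B)/B) = 1.4966
Q* = 203.8050 * 1.4966 = 305.0150

305.0150 units


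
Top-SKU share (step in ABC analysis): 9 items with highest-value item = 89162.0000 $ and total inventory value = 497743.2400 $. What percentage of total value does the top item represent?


Top item = 89162.0000
Total = 497743.2400
Percentage = 89162.0000 / 497743.2400 * 100 = 17.9133

17.9133%


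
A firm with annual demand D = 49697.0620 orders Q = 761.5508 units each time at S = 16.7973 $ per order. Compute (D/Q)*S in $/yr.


Number of orders = D/Q = 65.2577
Cost = 65.2577 * 16.7973 = 1096.1533

1096.1533 $/yr


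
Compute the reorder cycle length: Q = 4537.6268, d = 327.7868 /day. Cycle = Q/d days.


Cycle = 4537.6268 / 327.7868 = 13.8432

13.8432 days


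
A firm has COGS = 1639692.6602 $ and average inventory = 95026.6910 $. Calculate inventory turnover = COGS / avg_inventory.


Turnover = 1639692.6602 / 95026.6910 = 17.2551

17.2551


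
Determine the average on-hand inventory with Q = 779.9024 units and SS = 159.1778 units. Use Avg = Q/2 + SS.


Q/2 = 389.9512
Avg = 389.9512 + 159.1778 = 549.1290

549.1290 units


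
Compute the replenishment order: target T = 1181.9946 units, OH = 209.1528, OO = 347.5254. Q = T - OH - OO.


Inventory position = OH + OO = 209.1528 + 347.5254 = 556.6782
Q = 1181.9946 - 556.6782 = 625.3164

625.3164 units


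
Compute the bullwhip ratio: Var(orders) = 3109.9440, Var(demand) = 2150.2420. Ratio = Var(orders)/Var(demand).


BW = 3109.9440 / 2150.2420 = 1.4463

1.4463


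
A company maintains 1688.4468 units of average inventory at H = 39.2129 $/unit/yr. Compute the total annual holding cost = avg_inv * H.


Cost = 1688.4468 * 39.2129 = 66208.8955

66208.8955 $/yr
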